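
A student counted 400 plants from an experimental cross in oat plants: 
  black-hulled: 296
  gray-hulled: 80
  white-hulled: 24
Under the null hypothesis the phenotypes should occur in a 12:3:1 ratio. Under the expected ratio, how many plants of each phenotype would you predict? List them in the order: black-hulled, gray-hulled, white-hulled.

The 12:3:1 ratio has 16 parts, so with N = 400 the expected counts are:
  black-hulled: 400 × 12/16 = 300
  gray-hulled: 400 × 3/16 = 75
  white-hulled: 400 × 1/16 = 25

300, 75, 25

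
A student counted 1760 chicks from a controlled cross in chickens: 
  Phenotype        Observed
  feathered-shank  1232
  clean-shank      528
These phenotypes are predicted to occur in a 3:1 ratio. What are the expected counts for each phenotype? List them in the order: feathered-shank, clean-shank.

1320, 440

Under the 3:1 hypothesis (Σ ratio = 4, N = 1760):
  feathered-shank: 1760 × 3/4 = 1320
  clean-shank: 1760 × 1/4 = 440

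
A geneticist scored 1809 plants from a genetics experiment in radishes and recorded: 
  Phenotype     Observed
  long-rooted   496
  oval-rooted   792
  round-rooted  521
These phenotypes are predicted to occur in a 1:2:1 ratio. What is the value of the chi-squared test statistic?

28.676

The 1:2:1 ratio has 4 parts, so with N = 1809 the expected counts are:
  long-rooted: 1809 × 1/4 = 452.25
  oval-rooted: 1809 × 2/4 = 904.5
  round-rooted: 1809 × 1/4 = 452.25
χ² = Σ (O − E)² / E
  long-rooted: (496 − 452.25)² / 452.25 = 4.2323
  oval-rooted: (792 − 904.5)² / 904.5 = 13.9925
  round-rooted: (521 − 452.25)² / 452.25 = 10.4512
χ² = 4.2323 + 13.9925 + 10.4512 = 28.676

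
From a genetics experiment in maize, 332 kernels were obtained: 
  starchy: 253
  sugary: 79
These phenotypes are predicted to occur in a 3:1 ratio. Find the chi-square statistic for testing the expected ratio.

0.257

The 3:1 ratio has 4 parts, so with N = 332 the expected counts are:
  starchy: 332 × 3/4 = 249
  sugary: 332 × 1/4 = 83
χ² = Σ (O − E)² / E
  starchy: (253 − 249)² / 249 = 0.0643
  sugary: (79 − 83)² / 83 = 0.1928
χ² = 0.0643 + 0.1928 = 0.2571 ≈ 0.257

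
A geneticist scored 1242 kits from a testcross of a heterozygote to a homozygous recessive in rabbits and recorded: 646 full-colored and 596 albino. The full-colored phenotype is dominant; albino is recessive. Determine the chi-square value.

2.013

A testcross of a heterozygote (Aa × aa) gives a 1:1 phenotypic ratio.
The 1:1 ratio has 2 parts, so with N = 1242 the expected counts are:
  full-colored: 1242 × 1/2 = 621
  albino: 1242 × 1/2 = 621
χ² = Σ (O − E)² / E
  full-colored: (646 − 621)² / 621 = 1.0064
  albino: (596 − 621)² / 621 = 1.0064
χ² = 1.0064 + 1.0064 = 2.0128 ≈ 2.013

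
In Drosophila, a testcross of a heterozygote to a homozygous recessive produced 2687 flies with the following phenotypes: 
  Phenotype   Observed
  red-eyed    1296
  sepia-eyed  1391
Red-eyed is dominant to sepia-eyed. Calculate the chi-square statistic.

3.359

A testcross of a heterozygote (Aa × aa) gives a 1:1 phenotypic ratio.
The 1:1 ratio has 2 parts, so with N = 2687 the expected counts are:
  red-eyed: 2687 × 1/2 = 1343.5
  sepia-eyed: 2687 × 1/2 = 1343.5
χ² = Σ (O − E)² / E
  red-eyed: (1296 − 1343.5)² / 1343.5 = 1.6794
  sepia-eyed: (1391 − 1343.5)² / 1343.5 = 1.6794
χ² = 1.6794 + 1.6794 = 3.3588 ≈ 3.359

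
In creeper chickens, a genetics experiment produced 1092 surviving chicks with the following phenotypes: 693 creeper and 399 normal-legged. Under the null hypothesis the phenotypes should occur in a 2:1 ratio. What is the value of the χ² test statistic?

5.048

The 2:1 ratio has 3 parts, so with N = 1092 the expected counts are:
  creeper: 1092 × 2/3 = 728
  normal-legged: 1092 × 1/3 = 364
χ² = Σ (O − E)² / E
  creeper: (693 − 728)² / 728 = 1.6827
  normal-legged: (399 − 364)² / 364 = 3.3654
χ² = 1.6827 + 3.3654 = 5.0481 ≈ 5.048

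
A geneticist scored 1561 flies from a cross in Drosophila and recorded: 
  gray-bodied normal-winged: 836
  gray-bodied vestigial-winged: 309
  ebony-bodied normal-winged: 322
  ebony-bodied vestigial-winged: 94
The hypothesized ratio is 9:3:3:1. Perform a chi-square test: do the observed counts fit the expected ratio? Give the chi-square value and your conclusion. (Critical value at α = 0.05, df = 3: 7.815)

Total ratio parts = 16. Expected numbers out of 1561:
  gray-bodied normal-winged: 1561 × 9/16 = 878.0625
  gray-bodied vestigial-winged: 1561 × 3/16 = 292.6875
  ebony-bodied normal-winged: 1561 × 3/16 = 292.6875
  ebony-bodied vestigial-winged: 1561 × 1/16 = 97.5625
χ² = Σ (O − E)² / E
  gray-bodied normal-winged: (836 − 878.0625)² / 878.0625 = 2.0150
  gray-bodied vestigial-winged: (309 − 292.6875)² / 292.6875 = 0.9092
  ebony-bodied normal-winged: (322 − 292.6875)² / 292.6875 = 2.9356
  ebony-bodied vestigial-winged: (94 − 97.5625)² / 97.5625 = 0.1301
χ² = 2.0150 + 0.9092 + 2.9356 + 0.1301 = 5.9899 ≈ 5.990
Degrees of freedom = 4 − 1 = 3; critical value at α = 0.05 is 7.815.
Since 5.990 < 7.815, we fail to reject the null hypothesis — the data are consistent with the 9:3:3:1 ratio.

5.990; consistent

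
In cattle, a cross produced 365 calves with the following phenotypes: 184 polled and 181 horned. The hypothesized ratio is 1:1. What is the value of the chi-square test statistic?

0.025

The 1:1 ratio has 2 parts, so with N = 365 the expected counts are:
  polled: 365 × 1/2 = 182.5
  horned: 365 × 1/2 = 182.5
χ² = Σ (O − E)² / E
  polled: (184 − 182.5)² / 182.5 = 0.0123
  horned: (181 − 182.5)² / 182.5 = 0.0123
χ² = 0.0123 + 0.0123 = 0.0246 ≈ 0.025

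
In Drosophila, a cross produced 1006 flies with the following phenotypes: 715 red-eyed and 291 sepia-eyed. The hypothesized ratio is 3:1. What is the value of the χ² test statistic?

Under the 3:1 hypothesis (Σ ratio = 4, N = 1006):
  red-eyed: 1006 × 3/4 = 754.5
  sepia-eyed: 1006 × 1/4 = 251.5
χ² = Σ (O − E)² / E
  red-eyed: (715 − 754.5)² / 754.5 = 2.0679
  sepia-eyed: (291 − 251.5)² / 251.5 = 6.2038
χ² = 2.0679 + 6.2038 = 8.2717 ≈ 8.272

8.272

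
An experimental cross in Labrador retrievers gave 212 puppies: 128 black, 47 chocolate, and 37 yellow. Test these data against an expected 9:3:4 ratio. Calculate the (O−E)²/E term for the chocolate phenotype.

1.322

Under the 9:3:4 hypothesis (Σ ratio = 16, N = 212):
  black: 212 × 9/16 = 119.25
  chocolate: 212 × 3/16 = 39.75
  yellow: 212 × 4/16 = 53
Contribution of chocolate: (47 − 39.75)² / 39.75 = 1.3223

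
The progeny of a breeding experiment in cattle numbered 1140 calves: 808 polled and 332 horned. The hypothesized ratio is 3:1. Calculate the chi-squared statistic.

Under the 3:1 hypothesis (Σ ratio = 4, N = 1140):
  polled: 1140 × 3/4 = 855
  horned: 1140 × 1/4 = 285
χ² = Σ (O − E)² / E
  polled: (808 − 855)² / 855 = 2.5836
  horned: (332 − 285)² / 285 = 7.7509
χ² = 2.5836 + 7.7509 = 10.3345 ≈ 10.335

10.335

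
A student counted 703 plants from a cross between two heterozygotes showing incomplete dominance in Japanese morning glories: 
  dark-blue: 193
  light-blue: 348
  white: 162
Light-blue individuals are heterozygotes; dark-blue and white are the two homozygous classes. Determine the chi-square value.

With incomplete dominance, a heterozygote × heterozygote cross gives a 1:2:1 phenotypic ratio.
The 1:2:1 ratio has 4 parts, so with N = 703 the expected counts are:
  dark-blue: 703 × 1/4 = 175.75
  light-blue: 703 × 2/4 = 351.5
  white: 703 × 1/4 = 175.75
χ² = Σ (O − E)² / E
  dark-blue: (193 − 175.75)² / 175.75 = 1.6931
  light-blue: (348 − 351.5)² / 351.5 = 0.0349
  white: (162 − 175.75)² / 175.75 = 1.0757
χ² = 1.6931 + 0.0349 + 1.0757 = 2.8037 ≈ 2.804

2.804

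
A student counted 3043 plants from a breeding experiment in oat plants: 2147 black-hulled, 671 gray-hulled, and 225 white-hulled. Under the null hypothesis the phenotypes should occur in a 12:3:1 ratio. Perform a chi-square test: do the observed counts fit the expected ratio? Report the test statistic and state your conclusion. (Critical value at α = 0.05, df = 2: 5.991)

The 12:3:1 ratio has 16 parts, so with N = 3043 the expected counts are:
  black-hulled: 3043 × 12/16 = 2282.25
  gray-hulled: 3043 × 3/16 = 570.5625
  white-hulled: 3043 × 1/16 = 190.1875
χ² = Σ (O − E)² / E
  black-hulled: (2147 − 2282.25)² / 2282.25 = 8.0151
  gray-hulled: (671 − 570.5625)² / 570.5625 = 17.6803
  white-hulled: (225 − 190.1875)² / 190.1875 = 6.3722
χ² = 8.0151 + 17.6803 + 6.3722 = 32.0676 ≈ 32.068
Degrees of freedom = 3 − 1 = 2; critical value at α = 0.05 is 5.991.
Since 32.068 > 5.991, we reject the null hypothesis — the data do not fit the 12:3:1 ratio.

32.068; not consistent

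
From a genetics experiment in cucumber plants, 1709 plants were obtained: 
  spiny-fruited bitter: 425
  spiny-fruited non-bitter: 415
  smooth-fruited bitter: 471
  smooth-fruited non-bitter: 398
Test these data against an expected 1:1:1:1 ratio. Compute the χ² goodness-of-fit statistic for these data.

6.846

The 1:1:1:1 ratio has 4 parts, so with N = 1709 the expected counts are:
  spiny-fruited bitter: 1709 × 1/4 = 427.25
  spiny-fruited non-bitter: 1709 × 1/4 = 427.25
  smooth-fruited bitter: 1709 × 1/4 = 427.25
  smooth-fruited non-bitter: 1709 × 1/4 = 427.25
χ² = Σ (O − E)² / E
  spiny-fruited bitter: (425 − 427.25)² / 427.25 = 0.0118
  spiny-fruited non-bitter: (415 − 427.25)² / 427.25 = 0.3512
  smooth-fruited bitter: (471 − 427.25)² / 427.25 = 4.4800
  smooth-fruited non-bitter: (398 − 427.25)² / 427.25 = 2.0025
χ² = 0.0118 + 0.3512 + 4.4800 + 2.0025 = 6.8455 ≈ 6.846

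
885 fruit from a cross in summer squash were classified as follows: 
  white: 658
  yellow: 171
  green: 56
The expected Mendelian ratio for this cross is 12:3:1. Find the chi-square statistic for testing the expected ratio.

The 12:3:1 ratio has 16 parts, so with N = 885 the expected counts are:
  white: 885 × 12/16 = 663.75
  yellow: 885 × 3/16 = 165.9375
  green: 885 × 1/16 = 55.3125
χ² = Σ (O − E)² / E
  white: (658 − 663.75)² / 663.75 = 0.0498
  yellow: (171 − 165.9375)² / 165.9375 = 0.1544
  green: (56 − 55.3125)² / 55.3125 = 0.0085
χ² = 0.0498 + 0.1544 + 0.0085 = 0.2127 ≈ 0.213

0.213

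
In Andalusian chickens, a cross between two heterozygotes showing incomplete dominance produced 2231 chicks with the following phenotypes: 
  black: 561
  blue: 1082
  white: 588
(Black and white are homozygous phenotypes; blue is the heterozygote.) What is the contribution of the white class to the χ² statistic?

1.641

With incomplete dominance, a heterozygote × heterozygote cross gives a 1:2:1 phenotypic ratio.
Expected counts for N = 2231 under a 1:2:1 ratio (total parts = 4):
  black: 2231 × 1/4 = 557.75
  blue: 2231 × 2/4 = 1115.5
  white: 2231 × 1/4 = 557.75
Contribution of white: (588 − 557.75)² / 557.75 = 1.6406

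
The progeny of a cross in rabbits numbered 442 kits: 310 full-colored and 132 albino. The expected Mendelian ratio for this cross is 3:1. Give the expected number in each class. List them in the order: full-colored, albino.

Expected counts for N = 442 under a 3:1 ratio (total parts = 4):
  full-colored: 442 × 3/4 = 331.5
  albino: 442 × 1/4 = 110.5

331.5, 110.5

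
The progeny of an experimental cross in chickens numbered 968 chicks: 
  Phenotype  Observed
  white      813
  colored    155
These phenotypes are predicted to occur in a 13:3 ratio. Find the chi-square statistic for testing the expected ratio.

The 13:3 ratio has 16 parts, so with N = 968 the expected counts are:
  white: 968 × 13/16 = 786.5
  colored: 968 × 3/16 = 181.5
χ² = Σ (O − E)² / E
  white: (813 − 786.5)² / 786.5 = 0.8929
  colored: (155 − 181.5)² / 181.5 = 3.8691
χ² = 0.8929 + 3.8691 = 4.762

4.762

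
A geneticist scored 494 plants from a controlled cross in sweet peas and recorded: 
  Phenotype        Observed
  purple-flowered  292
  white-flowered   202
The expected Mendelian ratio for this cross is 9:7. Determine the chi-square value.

The 9:7 ratio has 16 parts, so with N = 494 the expected counts are:
  purple-flowered: 494 × 9/16 = 277.875
  white-flowered: 494 × 7/16 = 216.125
χ² = Σ (O − E)² / E
  purple-flowered: (292 − 277.875)² / 277.875 = 0.7180
  white-flowered: (202 − 216.125)² / 216.125 = 0.9231
χ² = 0.7180 + 0.9231 = 1.6411 ≈ 1.641

1.641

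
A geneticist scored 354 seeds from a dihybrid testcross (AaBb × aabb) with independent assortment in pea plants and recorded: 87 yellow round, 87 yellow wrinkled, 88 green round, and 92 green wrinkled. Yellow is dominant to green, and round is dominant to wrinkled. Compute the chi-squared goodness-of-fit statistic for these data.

0.192

A dihybrid testcross with independent assortment gives a 1:1:1:1 ratio.
Under the 1:1:1:1 hypothesis (Σ ratio = 4, N = 354):
  yellow round: 354 × 1/4 = 88.5
  yellow wrinkled: 354 × 1/4 = 88.5
  green round: 354 × 1/4 = 88.5
  green wrinkled: 354 × 1/4 = 88.5
χ² = Σ (O − E)² / E
  yellow round: (87 − 88.5)² / 88.5 = 0.0254
  yellow wrinkled: (87 − 88.5)² / 88.5 = 0.0254
  green round: (88 − 88.5)² / 88.5 = 0.0028
  green wrinkled: (92 − 88.5)² / 88.5 = 0.1384
χ² = 0.0254 + 0.0254 + 0.0028 + 0.1384 = 0.192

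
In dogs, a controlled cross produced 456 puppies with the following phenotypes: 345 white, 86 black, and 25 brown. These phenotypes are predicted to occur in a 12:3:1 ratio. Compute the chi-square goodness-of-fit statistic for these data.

0.459

Under the 12:3:1 hypothesis (Σ ratio = 16, N = 456):
  white: 456 × 12/16 = 342
  black: 456 × 3/16 = 85.5
  brown: 456 × 1/16 = 28.5
χ² = Σ (O − E)² / E
  white: (345 − 342)² / 342 = 0.0263
  black: (86 − 85.5)² / 85.5 = 0.0029
  brown: (25 − 28.5)² / 28.5 = 0.4298
χ² = 0.0263 + 0.0029 + 0.4298 = 0.459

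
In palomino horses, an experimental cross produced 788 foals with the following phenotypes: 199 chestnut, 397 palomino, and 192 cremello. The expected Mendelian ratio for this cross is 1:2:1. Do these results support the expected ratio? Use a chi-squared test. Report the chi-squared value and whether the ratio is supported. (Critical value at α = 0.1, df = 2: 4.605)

0.170; consistent

Under the 1:2:1 hypothesis (Σ ratio = 4, N = 788):
  chestnut: 788 × 1/4 = 197
  palomino: 788 × 2/4 = 394
  cremello: 788 × 1/4 = 197
χ² = Σ (O − E)² / E
  chestnut: (199 − 197)² / 197 = 0.0203
  palomino: (397 − 394)² / 394 = 0.0228
  cremello: (192 − 197)² / 197 = 0.1269
χ² = 0.0203 + 0.0228 + 0.1269 = 0.170
Degrees of freedom = 3 − 1 = 2; critical value at α = 0.1 is 4.605.
Since 0.170 < 4.605, we fail to reject the null hypothesis — the data are consistent with the 1:2:1 ratio.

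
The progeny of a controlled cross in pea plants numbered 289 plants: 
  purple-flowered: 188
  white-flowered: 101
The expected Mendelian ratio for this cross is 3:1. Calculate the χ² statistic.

15.254

Under the 3:1 hypothesis (Σ ratio = 4, N = 289):
  purple-flowered: 289 × 3/4 = 216.75
  white-flowered: 289 × 1/4 = 72.25
χ² = Σ (O − E)² / E
  purple-flowered: (188 − 216.75)² / 216.75 = 3.8134
  white-flowered: (101 − 72.25)² / 72.25 = 11.4403
χ² = 3.8134 + 11.4403 = 15.2537 ≈ 15.254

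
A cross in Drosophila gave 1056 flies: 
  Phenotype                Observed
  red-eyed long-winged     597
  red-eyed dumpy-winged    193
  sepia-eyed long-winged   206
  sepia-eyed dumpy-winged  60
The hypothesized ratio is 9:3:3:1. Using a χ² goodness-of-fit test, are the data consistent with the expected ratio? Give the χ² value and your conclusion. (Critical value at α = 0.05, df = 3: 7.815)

Under the 9:3:3:1 hypothesis (Σ ratio = 16, N = 1056):
  red-eyed long-winged: 1056 × 9/16 = 594
  red-eyed dumpy-winged: 1056 × 3/16 = 198
  sepia-eyed long-winged: 1056 × 3/16 = 198
  sepia-eyed dumpy-winged: 1056 × 1/16 = 66
χ² = Σ (O − E)² / E
  red-eyed long-winged: (597 − 594)² / 594 = 0.0152
  red-eyed dumpy-winged: (193 − 198)² / 198 = 0.1263
  sepia-eyed long-winged: (206 − 198)² / 198 = 0.3232
  sepia-eyed dumpy-winged: (60 − 66)² / 66 = 0.5455
χ² = 0.0152 + 0.1263 + 0.3232 + 0.5455 = 1.0102 ≈ 1.010
Degrees of freedom = 4 − 1 = 3; critical value at α = 0.05 is 7.815.
Since 1.010 < 7.815, we fail to reject the null hypothesis — the data are consistent with the 9:3:3:1 ratio.

1.010; consistent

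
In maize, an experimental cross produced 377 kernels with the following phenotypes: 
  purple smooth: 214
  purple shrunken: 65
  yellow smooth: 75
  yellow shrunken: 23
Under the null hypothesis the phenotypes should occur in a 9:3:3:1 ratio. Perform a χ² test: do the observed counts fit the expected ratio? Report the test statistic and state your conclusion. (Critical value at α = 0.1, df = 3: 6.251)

0.752; consistent

Under the 9:3:3:1 hypothesis (Σ ratio = 16, N = 377):
  purple smooth: 377 × 9/16 = 212.0625
  purple shrunken: 377 × 3/16 = 70.6875
  yellow smooth: 377 × 3/16 = 70.6875
  yellow shrunken: 377 × 1/16 = 23.5625
χ² = Σ (O − E)² / E
  purple smooth: (214 − 212.0625)² / 212.0625 = 0.0177
  purple shrunken: (65 − 70.6875)² / 70.6875 = 0.4576
  yellow smooth: (75 − 70.6875)² / 70.6875 = 0.2631
  yellow shrunken: (23 − 23.5625)² / 23.5625 = 0.0134
χ² = 0.0177 + 0.4576 + 0.2631 + 0.0134 = 0.7518 ≈ 0.752
Degrees of freedom = 4 − 1 = 3; critical value at α = 0.1 is 6.251.
Since 0.752 < 6.251, we fail to reject the null hypothesis — the data are consistent with the 9:3:3:1 ratio.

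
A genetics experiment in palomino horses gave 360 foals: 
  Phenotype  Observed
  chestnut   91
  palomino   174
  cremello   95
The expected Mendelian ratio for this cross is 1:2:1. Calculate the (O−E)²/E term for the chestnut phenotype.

The 1:2:1 ratio has 4 parts, so with N = 360 the expected counts are:
  chestnut: 360 × 1/4 = 90
  palomino: 360 × 2/4 = 180
  cremello: 360 × 1/4 = 90
Contribution of chestnut: (91 − 90)² / 90 = 0.0111

0.011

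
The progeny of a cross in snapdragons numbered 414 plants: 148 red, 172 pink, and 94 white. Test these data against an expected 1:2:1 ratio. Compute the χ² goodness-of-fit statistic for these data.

The 1:2:1 ratio has 4 parts, so with N = 414 the expected counts are:
  red: 414 × 1/4 = 103.5
  pink: 414 × 2/4 = 207
  white: 414 × 1/4 = 103.5
χ² = Σ (O − E)² / E
  red: (148 − 103.5)² / 103.5 = 19.1329
  pink: (172 − 207)² / 207 = 5.9179
  white: (94 − 103.5)² / 103.5 = 0.8720
χ² = 19.1329 + 5.9179 + 0.8720 = 25.9228 ≈ 25.923

25.923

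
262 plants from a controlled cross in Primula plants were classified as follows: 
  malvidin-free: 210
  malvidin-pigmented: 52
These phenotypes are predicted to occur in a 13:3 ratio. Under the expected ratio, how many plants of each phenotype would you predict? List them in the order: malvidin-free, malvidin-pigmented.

212.875, 49.125

Expected counts for N = 262 under a 13:3 ratio (total parts = 16):
  malvidin-free: 262 × 13/16 = 212.875
  malvidin-pigmented: 262 × 3/16 = 49.125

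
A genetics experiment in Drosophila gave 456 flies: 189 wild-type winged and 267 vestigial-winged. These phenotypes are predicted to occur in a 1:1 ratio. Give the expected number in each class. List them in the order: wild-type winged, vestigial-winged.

228, 228

Expected counts for N = 456 under a 1:1 ratio (total parts = 2):
  wild-type winged: 456 × 1/2 = 228
  vestigial-winged: 456 × 1/2 = 228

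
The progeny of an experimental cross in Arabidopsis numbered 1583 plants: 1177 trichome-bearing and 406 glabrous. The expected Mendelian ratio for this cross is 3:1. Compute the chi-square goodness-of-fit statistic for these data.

0.354

The 3:1 ratio has 4 parts, so with N = 1583 the expected counts are:
  trichome-bearing: 1583 × 3/4 = 1187.25
  glabrous: 1583 × 1/4 = 395.75
χ² = Σ (O − E)² / E
  trichome-bearing: (1177 − 1187.25)² / 1187.25 = 0.0885
  glabrous: (406 − 395.75)² / 395.75 = 0.2655
χ² = 0.0885 + 0.2655 = 0.354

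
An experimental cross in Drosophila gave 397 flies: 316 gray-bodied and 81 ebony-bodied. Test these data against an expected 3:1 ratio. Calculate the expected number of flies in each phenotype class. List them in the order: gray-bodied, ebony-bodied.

Under the 3:1 hypothesis (Σ ratio = 4, N = 397):
  gray-bodied: 397 × 3/4 = 297.75
  ebony-bodied: 397 × 1/4 = 99.25

297.75, 99.25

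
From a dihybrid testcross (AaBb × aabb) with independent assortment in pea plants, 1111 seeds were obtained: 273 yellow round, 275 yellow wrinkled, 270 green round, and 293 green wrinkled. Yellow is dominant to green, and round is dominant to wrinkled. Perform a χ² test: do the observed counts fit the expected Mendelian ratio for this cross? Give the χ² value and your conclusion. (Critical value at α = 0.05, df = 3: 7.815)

A dihybrid testcross with independent assortment gives a 1:1:1:1 ratio.
The 1:1:1:1 ratio has 4 parts, so with N = 1111 the expected counts are:
  yellow round: 1111 × 1/4 = 277.75
  yellow wrinkled: 1111 × 1/4 = 277.75
  green round: 1111 × 1/4 = 277.75
  green wrinkled: 1111 × 1/4 = 277.75
χ² = Σ (O − E)² / E
  yellow round: (273 − 277.75)² / 277.75 = 0.0812
  yellow wrinkled: (275 − 277.75)² / 277.75 = 0.0272
  green round: (270 − 277.75)² / 277.75 = 0.2162
  green wrinkled: (293 − 277.75)² / 277.75 = 0.8373
χ² = 0.0812 + 0.0272 + 0.2162 + 0.8373 = 1.1619 ≈ 1.162
Degrees of freedom = 4 − 1 = 3; critical value at α = 0.05 is 7.815.
Since 1.162 < 7.815, we fail to reject the null hypothesis — the data are consistent with the 1:1:1:1 ratio.

1.162; consistent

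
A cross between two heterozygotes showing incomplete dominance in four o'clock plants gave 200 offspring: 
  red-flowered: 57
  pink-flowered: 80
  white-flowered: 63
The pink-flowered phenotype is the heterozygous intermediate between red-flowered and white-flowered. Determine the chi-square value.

8.360

With incomplete dominance, a heterozygote × heterozygote cross gives a 1:2:1 phenotypic ratio.
Expected counts for N = 200 under a 1:2:1 ratio (total parts = 4):
  red-flowered: 200 × 1/4 = 50
  pink-flowered: 200 × 2/4 = 100
  white-flowered: 200 × 1/4 = 50
χ² = Σ (O − E)² / E
  red-flowered: (57 − 50)² / 50 = 0.9800
  pink-flowered: (80 − 100)² / 100 = 4.0000
  white-flowered: (63 − 50)² / 50 = 3.3800
χ² = 0.9800 + 4.0000 + 3.3800 = 8.360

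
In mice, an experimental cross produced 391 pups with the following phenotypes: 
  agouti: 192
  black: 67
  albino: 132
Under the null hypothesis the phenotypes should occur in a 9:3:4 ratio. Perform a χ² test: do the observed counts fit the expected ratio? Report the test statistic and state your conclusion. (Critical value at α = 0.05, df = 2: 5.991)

16.093; not consistent

Expected counts for N = 391 under a 9:3:4 ratio (total parts = 16):
  agouti: 391 × 9/16 = 219.9375
  black: 391 × 3/16 = 73.3125
  albino: 391 × 4/16 = 97.75
χ² = Σ (O − E)² / E
  agouti: (192 − 219.9375)² / 219.9375 = 3.5488
  black: (67 − 73.3125)² / 73.3125 = 0.5435
  albino: (132 − 97.75)² / 97.75 = 12.0006
χ² = 3.5488 + 0.5435 + 12.0006 = 16.0929 ≈ 16.093
Degrees of freedom = 3 − 1 = 2; critical value at α = 0.05 is 5.991.
Since 16.093 > 5.991, we reject the null hypothesis — the data do not fit the 9:3:4 ratio.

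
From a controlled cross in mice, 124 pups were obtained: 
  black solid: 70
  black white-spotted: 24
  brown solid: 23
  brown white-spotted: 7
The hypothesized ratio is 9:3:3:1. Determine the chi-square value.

0.100

Expected counts for N = 124 under a 9:3:3:1 ratio (total parts = 16):
  black solid: 124 × 9/16 = 69.75
  black white-spotted: 124 × 3/16 = 23.25
  brown solid: 124 × 3/16 = 23.25
  brown white-spotted: 124 × 1/16 = 7.75
χ² = Σ (O − E)² / E
  black solid: (70 − 69.75)² / 69.75 = 0.0009
  black white-spotted: (24 − 23.25)² / 23.25 = 0.0242
  brown solid: (23 − 23.25)² / 23.25 = 0.0027
  brown white-spotted: (7 − 7.75)² / 7.75 = 0.0726
χ² = 0.0009 + 0.0242 + 0.0027 + 0.0726 = 0.1004 ≈ 0.100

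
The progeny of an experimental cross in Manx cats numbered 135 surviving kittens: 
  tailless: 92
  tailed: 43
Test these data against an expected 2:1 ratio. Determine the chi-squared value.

0.133

Expected counts for N = 135 under a 2:1 ratio (total parts = 3):
  tailless: 135 × 2/3 = 90
  tailed: 135 × 1/3 = 45
χ² = Σ (O − E)² / E
  tailless: (92 − 90)² / 90 = 0.0444
  tailed: (43 − 45)² / 45 = 0.0889
χ² = 0.0444 + 0.0889 = 0.1333 ≈ 0.133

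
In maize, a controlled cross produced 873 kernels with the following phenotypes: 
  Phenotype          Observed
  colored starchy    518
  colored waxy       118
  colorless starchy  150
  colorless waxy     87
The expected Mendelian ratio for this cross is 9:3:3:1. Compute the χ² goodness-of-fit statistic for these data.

Expected counts for N = 873 under a 9:3:3:1 ratio (total parts = 16):
  colored starchy: 873 × 9/16 = 491.0625
  colored waxy: 873 × 3/16 = 163.6875
  colorless starchy: 873 × 3/16 = 163.6875
  colorless waxy: 873 × 1/16 = 54.5625
χ² = Σ (O − E)² / E
  colored starchy: (518 − 491.0625)² / 491.0625 = 1.4777
  colored waxy: (118 − 163.6875)² / 163.6875 = 12.7520
  colorless starchy: (150 − 163.6875)² / 163.6875 = 1.1445
  colorless waxy: (87 − 54.5625)² / 54.5625 = 19.2841
χ² = 1.4777 + 12.7520 + 1.1445 + 19.2841 = 34.6583 ≈ 34.658

34.658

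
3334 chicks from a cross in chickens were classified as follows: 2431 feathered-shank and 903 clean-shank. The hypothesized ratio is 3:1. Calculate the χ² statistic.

Total ratio parts = 4. Expected numbers out of 3334:
  feathered-shank: 3334 × 3/4 = 2500.5
  clean-shank: 3334 × 1/4 = 833.5
χ² = Σ (O − E)² / E
  feathered-shank: (2431 − 2500.5)² / 2500.5 = 1.9317
  clean-shank: (903 − 833.5)² / 833.5 = 5.7951
χ² = 1.9317 + 5.7951 = 7.7268 ≈ 7.727

7.727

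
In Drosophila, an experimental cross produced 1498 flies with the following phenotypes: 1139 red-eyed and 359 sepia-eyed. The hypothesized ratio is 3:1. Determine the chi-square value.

The 3:1 ratio has 4 parts, so with N = 1498 the expected counts are:
  red-eyed: 1498 × 3/4 = 1123.5
  sepia-eyed: 1498 × 1/4 = 374.5
χ² = Σ (O − E)² / E
  red-eyed: (1139 − 1123.5)² / 1123.5 = 0.2138
  sepia-eyed: (359 − 374.5)² / 374.5 = 0.6415
χ² = 0.2138 + 0.6415 = 0.8553 ≈ 0.855

0.855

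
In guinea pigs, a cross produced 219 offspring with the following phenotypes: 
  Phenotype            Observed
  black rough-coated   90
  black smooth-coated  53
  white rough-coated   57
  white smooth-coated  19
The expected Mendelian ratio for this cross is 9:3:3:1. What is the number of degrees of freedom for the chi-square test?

A goodness-of-fit test with 4 phenotype classes has df = 4 − 1 = 3.

3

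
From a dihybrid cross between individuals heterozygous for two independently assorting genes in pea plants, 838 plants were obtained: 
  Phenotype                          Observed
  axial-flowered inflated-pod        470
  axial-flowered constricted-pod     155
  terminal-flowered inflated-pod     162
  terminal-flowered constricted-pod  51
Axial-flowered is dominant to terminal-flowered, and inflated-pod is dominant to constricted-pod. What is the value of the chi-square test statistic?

A dihybrid F₂ with independent assortment and complete dominance at both loci gives a 9:3:3:1 phenotypic ratio.
Expected counts for N = 838 under a 9:3:3:1 ratio (total parts = 16):
  axial-flowered inflated-pod: 838 × 9/16 = 471.375
  axial-flowered constricted-pod: 838 × 3/16 = 157.125
  terminal-flowered inflated-pod: 838 × 3/16 = 157.125
  terminal-flowered constricted-pod: 838 × 1/16 = 52.375
χ² = Σ (O − E)² / E
  axial-flowered inflated-pod: (470 − 471.375)² / 471.375 = 0.0040
  axial-flowered constricted-pod: (155 − 157.125)² / 157.125 = 0.0287
  terminal-flowered inflated-pod: (162 − 157.125)² / 157.125 = 0.1513
  terminal-flowered constricted-pod: (51 − 52.375)² / 52.375 = 0.0361
χ² = 0.0040 + 0.0287 + 0.1513 + 0.0361 = 0.2201 ≈ 0.220

0.220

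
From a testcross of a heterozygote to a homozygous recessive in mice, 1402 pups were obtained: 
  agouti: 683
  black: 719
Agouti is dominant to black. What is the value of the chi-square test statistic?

A testcross of a heterozygote (Aa × aa) gives a 1:1 phenotypic ratio.
The 1:1 ratio has 2 parts, so with N = 1402 the expected counts are:
  agouti: 1402 × 1/2 = 701
  black: 1402 × 1/2 = 701
χ² = Σ (O − E)² / E
  agouti: (683 − 701)² / 701 = 0.4622
  black: (719 − 701)² / 701 = 0.4622
χ² = 0.4622 + 0.4622 = 0.9244 ≈ 0.924

0.924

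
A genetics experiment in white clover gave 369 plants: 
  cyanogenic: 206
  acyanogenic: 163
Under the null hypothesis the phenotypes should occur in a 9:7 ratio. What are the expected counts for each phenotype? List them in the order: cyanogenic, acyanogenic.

Total ratio parts = 16. Expected numbers out of 369:
  cyanogenic: 369 × 9/16 = 207.5625
  acyanogenic: 369 × 7/16 = 161.4375

207.5625, 161.4375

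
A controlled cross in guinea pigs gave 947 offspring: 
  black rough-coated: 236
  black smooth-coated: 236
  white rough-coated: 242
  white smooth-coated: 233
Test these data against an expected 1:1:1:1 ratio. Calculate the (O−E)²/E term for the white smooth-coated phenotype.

0.059

Under the 1:1:1:1 hypothesis (Σ ratio = 4, N = 947):
  black rough-coated: 947 × 1/4 = 236.75
  black smooth-coated: 947 × 1/4 = 236.75
  white rough-coated: 947 × 1/4 = 236.75
  white smooth-coated: 947 × 1/4 = 236.75
Contribution of white smooth-coated: (233 − 236.75)² / 236.75 = 0.0594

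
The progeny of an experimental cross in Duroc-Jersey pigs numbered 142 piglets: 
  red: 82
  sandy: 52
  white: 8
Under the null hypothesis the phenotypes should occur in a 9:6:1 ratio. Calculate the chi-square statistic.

Under the 9:6:1 hypothesis (Σ ratio = 16, N = 142):
  red: 142 × 9/16 = 79.875
  sandy: 142 × 6/16 = 53.25
  white: 142 × 1/16 = 8.875
χ² = Σ (O − E)² / E
  red: (82 − 79.875)² / 79.875 = 0.0565
  sandy: (52 − 53.25)² / 53.25 = 0.0293
  white: (8 − 8.875)² / 8.875 = 0.0863
χ² = 0.0565 + 0.0293 + 0.0863 = 0.1721 ≈ 0.172

0.172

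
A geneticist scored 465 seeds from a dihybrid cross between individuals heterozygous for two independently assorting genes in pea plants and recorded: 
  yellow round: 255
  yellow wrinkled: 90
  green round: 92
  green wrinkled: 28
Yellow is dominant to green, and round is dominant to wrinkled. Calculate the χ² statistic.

A dihybrid F₂ with independent assortment and complete dominance at both loci gives a 9:3:3:1 phenotypic ratio.
Under the 9:3:3:1 hypothesis (Σ ratio = 16, N = 465):
  yellow round: 465 × 9/16 = 261.5625
  yellow wrinkled: 465 × 3/16 = 87.1875
  green round: 465 × 3/16 = 87.1875
  green wrinkled: 465 × 1/16 = 29.0625
χ² = Σ (O − E)² / E
  yellow round: (255 − 261.5625)² / 261.5625 = 0.1647
  yellow wrinkled: (90 − 87.1875)² / 87.1875 = 0.0907
  green round: (92 − 87.1875)² / 87.1875 = 0.2656
  green wrinkled: (28 − 29.0625)² / 29.0625 = 0.0388
χ² = 0.1647 + 0.0907 + 0.2656 + 0.0388 = 0.5598 ≈ 0.560

0.560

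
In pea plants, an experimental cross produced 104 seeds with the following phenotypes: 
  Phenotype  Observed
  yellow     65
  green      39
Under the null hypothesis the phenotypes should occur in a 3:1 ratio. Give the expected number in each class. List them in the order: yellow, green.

78, 26

The 3:1 ratio has 4 parts, so with N = 104 the expected counts are:
  yellow: 104 × 3/4 = 78
  green: 104 × 1/4 = 26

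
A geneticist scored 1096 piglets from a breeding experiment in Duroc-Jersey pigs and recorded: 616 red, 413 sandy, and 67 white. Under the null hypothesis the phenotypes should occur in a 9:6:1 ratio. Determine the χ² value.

0.043

Expected counts for N = 1096 under a 9:6:1 ratio (total parts = 16):
  red: 1096 × 9/16 = 616.5
  sandy: 1096 × 6/16 = 411
  white: 1096 × 1/16 = 68.5
χ² = Σ (O − E)² / E
  red: (616 − 616.5)² / 616.5 = 0.0004
  sandy: (413 − 411)² / 411 = 0.0097
  white: (67 − 68.5)² / 68.5 = 0.0328
χ² = 0.0004 + 0.0097 + 0.0328 = 0.0429 ≈ 0.043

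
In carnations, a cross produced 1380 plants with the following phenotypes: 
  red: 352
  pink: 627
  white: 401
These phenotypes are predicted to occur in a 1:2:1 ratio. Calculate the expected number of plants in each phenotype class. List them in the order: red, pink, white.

345, 690, 345

Total ratio parts = 4. Expected numbers out of 1380:
  red: 1380 × 1/4 = 345
  pink: 1380 × 2/4 = 690
  white: 1380 × 1/4 = 345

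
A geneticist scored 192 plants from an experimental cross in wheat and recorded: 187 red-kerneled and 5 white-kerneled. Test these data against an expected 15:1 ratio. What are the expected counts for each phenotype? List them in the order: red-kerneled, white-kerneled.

Total ratio parts = 16. Expected numbers out of 192:
  red-kerneled: 192 × 15/16 = 180
  white-kerneled: 192 × 1/16 = 12

180, 12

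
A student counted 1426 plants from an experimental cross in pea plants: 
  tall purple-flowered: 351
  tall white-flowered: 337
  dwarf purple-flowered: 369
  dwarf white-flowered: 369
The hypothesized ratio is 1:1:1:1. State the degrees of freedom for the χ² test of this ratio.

A goodness-of-fit test with 4 phenotype classes has df = 4 − 1 = 3.

3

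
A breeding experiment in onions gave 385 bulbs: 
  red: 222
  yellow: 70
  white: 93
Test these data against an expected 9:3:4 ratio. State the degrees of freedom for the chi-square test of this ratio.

A goodness-of-fit test with 3 phenotype classes has df = 3 − 1 = 2.

2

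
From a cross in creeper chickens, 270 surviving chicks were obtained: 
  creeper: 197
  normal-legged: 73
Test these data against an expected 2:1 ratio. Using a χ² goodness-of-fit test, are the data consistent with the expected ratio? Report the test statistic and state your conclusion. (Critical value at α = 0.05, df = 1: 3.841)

4.817; not consistent

Total ratio parts = 3. Expected numbers out of 270:
  creeper: 270 × 2/3 = 180
  normal-legged: 270 × 1/3 = 90
χ² = Σ (O − E)² / E
  creeper: (197 − 180)² / 180 = 1.6056
  normal-legged: (73 − 90)² / 90 = 3.2111
χ² = 1.6056 + 3.2111 = 4.8167 ≈ 4.817
Degrees of freedom = 2 − 1 = 1; critical value at α = 0.05 is 3.841.
Since 4.817 > 3.841, we reject the null hypothesis — the data do not fit the 2:1 ratio.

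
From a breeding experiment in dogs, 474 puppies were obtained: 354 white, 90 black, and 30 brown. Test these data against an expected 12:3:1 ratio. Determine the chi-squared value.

0.025

Expected counts for N = 474 under a 12:3:1 ratio (total parts = 16):
  white: 474 × 12/16 = 355.5
  black: 474 × 3/16 = 88.875
  brown: 474 × 1/16 = 29.625
χ² = Σ (O − E)² / E
  white: (354 − 355.5)² / 355.5 = 0.0063
  black: (90 − 88.875)² / 88.875 = 0.0142
  brown: (30 − 29.625)² / 29.625 = 0.0047
χ² = 0.0063 + 0.0142 + 0.0047 = 0.0252 ≈ 0.025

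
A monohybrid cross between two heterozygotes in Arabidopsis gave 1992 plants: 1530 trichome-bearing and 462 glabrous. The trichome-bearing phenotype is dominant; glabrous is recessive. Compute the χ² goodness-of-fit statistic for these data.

For a monohybrid cross between heterozygotes with complete dominance, the expected phenotypic ratio is 3:1.
Total ratio parts = 4. Expected numbers out of 1992:
  trichome-bearing: 1992 × 3/4 = 1494
  glabrous: 1992 × 1/4 = 498
χ² = Σ (O − E)² / E
  trichome-bearing: (1530 − 1494)² / 1494 = 0.8675
  glabrous: (462 − 498)² / 498 = 2.6024
χ² = 0.8675 + 2.6024 = 3.4699 ≈ 3.470

3.470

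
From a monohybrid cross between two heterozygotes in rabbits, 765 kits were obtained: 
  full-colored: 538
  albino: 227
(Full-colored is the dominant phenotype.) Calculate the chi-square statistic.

8.910

For a monohybrid cross between heterozygotes with complete dominance, the expected phenotypic ratio is 3:1.
Total ratio parts = 4. Expected numbers out of 765:
  full-colored: 765 × 3/4 = 573.75
  albino: 765 × 1/4 = 191.25
χ² = Σ (O − E)² / E
  full-colored: (538 − 573.75)² / 573.75 = 2.2276
  albino: (227 − 191.25)² / 191.25 = 6.6827
χ² = 2.2276 + 6.6827 = 8.9103 ≈ 8.910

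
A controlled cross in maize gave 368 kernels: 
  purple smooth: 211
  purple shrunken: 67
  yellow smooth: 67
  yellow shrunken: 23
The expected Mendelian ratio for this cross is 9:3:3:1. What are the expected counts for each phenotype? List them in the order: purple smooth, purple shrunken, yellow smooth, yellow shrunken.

207, 69, 69, 23

Under the 9:3:3:1 hypothesis (Σ ratio = 16, N = 368):
  purple smooth: 368 × 9/16 = 207
  purple shrunken: 368 × 3/16 = 69
  yellow smooth: 368 × 3/16 = 69
  yellow shrunken: 368 × 1/16 = 23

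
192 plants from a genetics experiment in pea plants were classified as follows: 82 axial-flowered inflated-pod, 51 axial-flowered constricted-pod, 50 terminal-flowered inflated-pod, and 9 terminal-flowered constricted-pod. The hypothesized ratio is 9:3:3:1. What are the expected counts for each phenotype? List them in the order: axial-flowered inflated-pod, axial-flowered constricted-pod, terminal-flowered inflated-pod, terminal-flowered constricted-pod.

The 9:3:3:1 ratio has 16 parts, so with N = 192 the expected counts are:
  axial-flowered inflated-pod: 192 × 9/16 = 108
  axial-flowered constricted-pod: 192 × 3/16 = 36
  terminal-flowered inflated-pod: 192 × 3/16 = 36
  terminal-flowered constricted-pod: 192 × 1/16 = 12

108, 36, 36, 12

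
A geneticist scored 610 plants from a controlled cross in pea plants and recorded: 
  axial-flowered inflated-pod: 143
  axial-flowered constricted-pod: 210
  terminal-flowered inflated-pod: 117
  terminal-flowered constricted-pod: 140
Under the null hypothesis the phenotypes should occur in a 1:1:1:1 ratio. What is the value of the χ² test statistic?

31.561

The 1:1:1:1 ratio has 4 parts, so with N = 610 the expected counts are:
  axial-flowered inflated-pod: 610 × 1/4 = 152.5
  axial-flowered constricted-pod: 610 × 1/4 = 152.5
  terminal-flowered inflated-pod: 610 × 1/4 = 152.5
  terminal-flowered constricted-pod: 610 × 1/4 = 152.5
χ² = Σ (O − E)² / E
  axial-flowered inflated-pod: (143 − 152.5)² / 152.5 = 0.5918
  axial-flowered constricted-pod: (210 − 152.5)² / 152.5 = 21.6803
  terminal-flowered inflated-pod: (117 − 152.5)² / 152.5 = 8.2639
  terminal-flowered constricted-pod: (140 − 152.5)² / 152.5 = 1.0246
χ² = 0.5918 + 21.6803 + 8.2639 + 1.0246 = 31.5606 ≈ 31.561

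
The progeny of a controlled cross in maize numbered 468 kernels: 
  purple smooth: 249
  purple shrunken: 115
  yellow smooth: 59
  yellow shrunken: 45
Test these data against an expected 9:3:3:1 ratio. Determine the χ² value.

27.134

Total ratio parts = 16. Expected numbers out of 468:
  purple smooth: 468 × 9/16 = 263.25
  purple shrunken: 468 × 3/16 = 87.75
  yellow smooth: 468 × 3/16 = 87.75
  yellow shrunken: 468 × 1/16 = 29.25
χ² = Σ (O − E)² / E
  purple smooth: (249 − 263.25)² / 263.25 = 0.7714
  purple shrunken: (115 − 87.75)² / 87.75 = 8.4623
  yellow smooth: (59 − 87.75)² / 87.75 = 9.4195
  yellow shrunken: (45 − 29.25)² / 29.25 = 8.4808
χ² = 0.7714 + 8.4623 + 9.4195 + 8.4808 = 27.134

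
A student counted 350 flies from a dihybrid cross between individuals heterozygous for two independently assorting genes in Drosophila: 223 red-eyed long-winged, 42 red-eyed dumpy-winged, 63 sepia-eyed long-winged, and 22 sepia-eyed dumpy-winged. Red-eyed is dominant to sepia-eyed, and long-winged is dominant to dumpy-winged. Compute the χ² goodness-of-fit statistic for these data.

12.077

A dihybrid F₂ with independent assortment and complete dominance at both loci gives a 9:3:3:1 phenotypic ratio.
Under the 9:3:3:1 hypothesis (Σ ratio = 16, N = 350):
  red-eyed long-winged: 350 × 9/16 = 196.875
  red-eyed dumpy-winged: 350 × 3/16 = 65.625
  sepia-eyed long-winged: 350 × 3/16 = 65.625
  sepia-eyed dumpy-winged: 350 × 1/16 = 21.875
χ² = Σ (O − E)² / E
  red-eyed long-winged: (223 − 196.875)² / 196.875 = 3.4667
  red-eyed dumpy-winged: (42 − 65.625)² / 65.625 = 8.5050
  sepia-eyed long-winged: (63 − 65.625)² / 65.625 = 0.1050
  sepia-eyed dumpy-winged: (22 − 21.875)² / 21.875 = 0.0007
χ² = 3.4667 + 8.5050 + 0.1050 + 0.0007 = 12.0774 ≈ 12.077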